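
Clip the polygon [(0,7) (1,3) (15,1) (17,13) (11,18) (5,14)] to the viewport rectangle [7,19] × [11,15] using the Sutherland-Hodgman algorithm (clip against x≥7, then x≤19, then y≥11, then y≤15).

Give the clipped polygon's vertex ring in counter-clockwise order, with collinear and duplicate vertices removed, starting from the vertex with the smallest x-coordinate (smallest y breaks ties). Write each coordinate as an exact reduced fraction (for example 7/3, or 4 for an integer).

1. After x ≥ 7: [(7,15/7) (15,1) (17,13) (11,18) (7,46/3)]
2. After x ≤ 19: [(7,15/7) (15,1) (17,13) (11,18) (7,46/3)]
3. After y ≥ 11: [(7,11) (50/3,11) (17,13) (11,18) (7,46/3)]
4. After y ≤ 15: [(7,15) (7,11) (50/3,11) (17,13) (73/5,15)]
5. Canonical ring: [(7,11) (50/3,11) (17,13) (73/5,15) (7,15)]

Clipped polygon: [(7,11) (50/3,11) (17,13) (73/5,15) (7,15)]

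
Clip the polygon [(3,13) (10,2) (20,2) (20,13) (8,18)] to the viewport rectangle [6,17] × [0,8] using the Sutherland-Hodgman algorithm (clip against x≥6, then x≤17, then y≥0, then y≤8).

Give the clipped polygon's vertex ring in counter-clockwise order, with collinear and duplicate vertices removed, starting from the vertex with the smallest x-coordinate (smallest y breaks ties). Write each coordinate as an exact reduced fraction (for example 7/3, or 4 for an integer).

Clipped polygon: [(68/11,8) (10,2) (17,2) (17,8)]

1. After x ≥ 6: [(6,16) (6,58/7) (10,2) (20,2) (20,13) (8,18)]
2. After x ≤ 17: [(6,16) (6,58/7) (10,2) (17,2) (17,57/4) (8,18)]
3. After y ≥ 0: [(6,16) (6,58/7) (10,2) (17,2) (17,57/4) (8,18)]
4. After y ≤ 8: [(68/11,8) (10,2) (17,2) (17,8)]
5. Canonical ring: [(68/11,8) (10,2) (17,2) (17,8)]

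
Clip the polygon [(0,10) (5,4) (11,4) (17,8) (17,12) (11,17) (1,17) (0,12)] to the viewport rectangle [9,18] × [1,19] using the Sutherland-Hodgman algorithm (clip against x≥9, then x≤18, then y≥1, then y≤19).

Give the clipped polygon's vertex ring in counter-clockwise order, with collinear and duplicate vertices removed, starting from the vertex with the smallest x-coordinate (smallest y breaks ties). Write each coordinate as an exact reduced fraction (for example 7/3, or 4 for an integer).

1. After x ≥ 9: [(9,4) (11,4) (17,8) (17,12) (11,17) (9,17)]
2. After x ≤ 18: [(9,4) (11,4) (17,8) (17,12) (11,17) (9,17)]
3. After y ≥ 1: [(9,4) (11,4) (17,8) (17,12) (11,17) (9,17)]
4. After y ≤ 19: [(9,4) (11,4) (17,8) (17,12) (11,17) (9,17)]
5. Canonical ring: [(9,4) (11,4) (17,8) (17,12) (11,17) (9,17)]

Clipped polygon: [(9,4) (11,4) (17,8) (17,12) (11,17) (9,17)]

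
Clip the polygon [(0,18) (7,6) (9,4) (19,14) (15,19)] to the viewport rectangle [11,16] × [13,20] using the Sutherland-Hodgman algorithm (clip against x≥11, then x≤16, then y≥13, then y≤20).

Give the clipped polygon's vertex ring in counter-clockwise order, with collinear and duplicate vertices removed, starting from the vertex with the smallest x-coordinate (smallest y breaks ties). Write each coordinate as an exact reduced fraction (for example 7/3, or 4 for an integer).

Clipped polygon: [(11,13) (16,13) (16,71/4) (15,19) (11,281/15)]

1. After x ≥ 11: [(11,281/15) (11,6) (19,14) (15,19)]
2. After x ≤ 16: [(11,281/15) (11,6) (16,11) (16,71/4) (15,19)]
3. After y ≥ 13: [(11,281/15) (11,13) (16,13) (16,71/4) (15,19)]
4. After y ≤ 20: [(11,281/15) (11,13) (16,13) (16,71/4) (15,19)]
5. Canonical ring: [(11,13) (16,13) (16,71/4) (15,19) (11,281/15)]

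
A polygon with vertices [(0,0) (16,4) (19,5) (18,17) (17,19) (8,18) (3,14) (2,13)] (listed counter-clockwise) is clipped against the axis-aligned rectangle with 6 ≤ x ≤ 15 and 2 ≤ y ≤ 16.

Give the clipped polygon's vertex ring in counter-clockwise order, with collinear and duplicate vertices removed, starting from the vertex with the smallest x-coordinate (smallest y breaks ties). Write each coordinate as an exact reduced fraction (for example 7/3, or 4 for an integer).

Clipped polygon: [(6,2) (8,2) (15,15/4) (15,16) (6,16)]

1. After x ≥ 6: [(6,3/2) (16,4) (19,5) (18,17) (17,19) (8,18) (6,82/5)]
2. After x ≤ 15: [(6,3/2) (15,15/4) (15,169/9) (8,18) (6,82/5)]
3. After y ≥ 2: [(6,2) (8,2) (15,15/4) (15,169/9) (8,18) (6,82/5)]
4. After y ≤ 16: [(6,16) (6,2) (8,2) (15,15/4) (15,16)]
5. Canonical ring: [(6,2) (8,2) (15,15/4) (15,16) (6,16)]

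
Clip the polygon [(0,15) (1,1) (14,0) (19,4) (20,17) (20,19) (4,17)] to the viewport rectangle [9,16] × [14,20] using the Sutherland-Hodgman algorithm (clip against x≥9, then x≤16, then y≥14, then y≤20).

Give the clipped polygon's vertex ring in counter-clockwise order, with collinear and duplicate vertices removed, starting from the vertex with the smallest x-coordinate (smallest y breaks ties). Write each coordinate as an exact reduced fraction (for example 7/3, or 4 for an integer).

1. After x ≥ 9: [(9,5/13) (14,0) (19,4) (20,17) (20,19) (9,141/8)]
2. After x ≤ 16: [(9,5/13) (14,0) (16,8/5) (16,37/2) (9,141/8)]
3. After y ≥ 14: [(9,14) (16,14) (16,37/2) (9,141/8)]
4. After y ≤ 20: [(9,14) (16,14) (16,37/2) (9,141/8)]
5. Canonical ring: [(9,14) (16,14) (16,37/2) (9,141/8)]

Clipped polygon: [(9,14) (16,14) (16,37/2) (9,141/8)]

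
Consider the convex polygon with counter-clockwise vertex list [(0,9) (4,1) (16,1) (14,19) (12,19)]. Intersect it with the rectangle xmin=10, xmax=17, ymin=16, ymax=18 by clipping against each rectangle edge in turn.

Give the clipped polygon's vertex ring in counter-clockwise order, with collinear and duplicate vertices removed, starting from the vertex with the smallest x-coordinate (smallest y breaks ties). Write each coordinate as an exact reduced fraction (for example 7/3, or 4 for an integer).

Clipped polygon: [(10,16) (43/3,16) (127/9,18) (54/5,18) (10,52/3)]

1. After x ≥ 10: [(10,52/3) (10,1) (16,1) (14,19) (12,19)]
2. After x ≤ 17: [(10,52/3) (10,1) (16,1) (14,19) (12,19)]
3. After y ≥ 16: [(10,52/3) (10,16) (43/3,16) (14,19) (12,19)]
4. After y ≤ 18: [(54/5,18) (10,52/3) (10,16) (43/3,16) (127/9,18)]
5. Canonical ring: [(10,16) (43/3,16) (127/9,18) (54/5,18) (10,52/3)]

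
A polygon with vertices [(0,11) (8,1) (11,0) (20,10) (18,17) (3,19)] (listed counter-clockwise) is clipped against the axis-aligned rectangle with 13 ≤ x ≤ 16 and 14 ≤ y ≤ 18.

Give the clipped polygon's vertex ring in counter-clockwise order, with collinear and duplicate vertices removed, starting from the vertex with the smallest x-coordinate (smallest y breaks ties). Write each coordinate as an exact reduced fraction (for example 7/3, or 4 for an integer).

1. After x ≥ 13: [(13,20/9) (20,10) (18,17) (13,53/3)]
2. After x ≤ 16: [(13,20/9) (16,50/9) (16,259/15) (13,53/3)]
3. After y ≥ 14: [(13,14) (16,14) (16,259/15) (13,53/3)]
4. After y ≤ 18: [(13,14) (16,14) (16,259/15) (13,53/3)]
5. Canonical ring: [(13,14) (16,14) (16,259/15) (13,53/3)]

Clipped polygon: [(13,14) (16,14) (16,259/15) (13,53/3)]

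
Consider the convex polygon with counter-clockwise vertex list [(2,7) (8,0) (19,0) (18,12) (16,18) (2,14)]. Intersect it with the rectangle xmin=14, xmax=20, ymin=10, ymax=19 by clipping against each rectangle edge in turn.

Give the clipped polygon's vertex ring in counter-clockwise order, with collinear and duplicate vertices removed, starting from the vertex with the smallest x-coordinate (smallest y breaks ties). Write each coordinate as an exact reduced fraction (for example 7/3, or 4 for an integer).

1. After x ≥ 14: [(14,0) (19,0) (18,12) (16,18) (14,122/7)]
2. After x ≤ 20: [(14,0) (19,0) (18,12) (16,18) (14,122/7)]
3. After y ≥ 10: [(14,10) (109/6,10) (18,12) (16,18) (14,122/7)]
4. After y ≤ 19: [(14,10) (109/6,10) (18,12) (16,18) (14,122/7)]
5. Canonical ring: [(14,10) (109/6,10) (18,12) (16,18) (14,122/7)]

Clipped polygon: [(14,10) (109/6,10) (18,12) (16,18) (14,122/7)]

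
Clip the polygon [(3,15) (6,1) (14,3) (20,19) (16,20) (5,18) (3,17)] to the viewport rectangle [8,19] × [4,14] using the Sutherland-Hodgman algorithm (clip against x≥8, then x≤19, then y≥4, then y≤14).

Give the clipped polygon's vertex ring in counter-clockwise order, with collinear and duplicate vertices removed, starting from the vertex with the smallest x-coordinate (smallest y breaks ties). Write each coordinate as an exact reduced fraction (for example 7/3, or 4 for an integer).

1. After x ≥ 8: [(8,3/2) (14,3) (20,19) (16,20) (8,204/11)]
2. After x ≤ 19: [(8,3/2) (14,3) (19,49/3) (19,77/4) (16,20) (8,204/11)]
3. After y ≥ 4: [(8,4) (115/8,4) (19,49/3) (19,77/4) (16,20) (8,204/11)]
4. After y ≤ 14: [(8,14) (8,4) (115/8,4) (145/8,14)]
5. Canonical ring: [(8,4) (115/8,4) (145/8,14) (8,14)]

Clipped polygon: [(8,4) (115/8,4) (145/8,14) (8,14)]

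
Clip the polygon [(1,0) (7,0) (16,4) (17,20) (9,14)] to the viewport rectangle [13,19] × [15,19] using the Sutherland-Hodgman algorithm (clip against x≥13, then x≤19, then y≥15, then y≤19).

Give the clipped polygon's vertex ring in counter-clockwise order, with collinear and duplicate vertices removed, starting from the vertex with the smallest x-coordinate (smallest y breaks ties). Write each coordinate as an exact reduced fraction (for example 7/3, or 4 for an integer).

1. After x ≥ 13: [(13,8/3) (16,4) (17,20) (13,17)]
2. After x ≤ 19: [(13,8/3) (16,4) (17,20) (13,17)]
3. After y ≥ 15: [(13,15) (267/16,15) (17,20) (13,17)]
4. After y ≤ 19: [(13,15) (267/16,15) (271/16,19) (47/3,19) (13,17)]
5. Canonical ring: [(13,15) (267/16,15) (271/16,19) (47/3,19) (13,17)]

Clipped polygon: [(13,15) (267/16,15) (271/16,19) (47/3,19) (13,17)]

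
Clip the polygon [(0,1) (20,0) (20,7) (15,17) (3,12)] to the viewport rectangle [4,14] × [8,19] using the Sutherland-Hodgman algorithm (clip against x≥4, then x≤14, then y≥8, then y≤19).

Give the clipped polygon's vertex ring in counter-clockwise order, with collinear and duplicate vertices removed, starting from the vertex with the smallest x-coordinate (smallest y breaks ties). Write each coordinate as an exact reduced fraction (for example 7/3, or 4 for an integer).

Clipped polygon: [(4,8) (14,8) (14,199/12) (4,149/12)]

1. After x ≥ 4: [(4,4/5) (20,0) (20,7) (15,17) (4,149/12)]
2. After x ≤ 14: [(4,4/5) (14,3/10) (14,199/12) (4,149/12)]
3. After y ≥ 8: [(4,8) (14,8) (14,199/12) (4,149/12)]
4. After y ≤ 19: [(4,8) (14,8) (14,199/12) (4,149/12)]
5. Canonical ring: [(4,8) (14,8) (14,199/12) (4,149/12)]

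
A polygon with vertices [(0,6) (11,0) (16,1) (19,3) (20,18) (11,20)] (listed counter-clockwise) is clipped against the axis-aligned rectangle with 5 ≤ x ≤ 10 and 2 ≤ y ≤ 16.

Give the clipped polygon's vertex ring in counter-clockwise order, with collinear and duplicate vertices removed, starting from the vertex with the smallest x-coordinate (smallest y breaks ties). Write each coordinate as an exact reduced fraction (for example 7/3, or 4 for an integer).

Clipped polygon: [(5,36/11) (22/3,2) (10,2) (10,16) (55/7,16) (5,136/11)]

1. After x ≥ 5: [(5,136/11) (5,36/11) (11,0) (16,1) (19,3) (20,18) (11,20)]
2. After x ≤ 10: [(10,206/11) (5,136/11) (5,36/11) (10,6/11)]
3. After y ≥ 2: [(10,2) (10,206/11) (5,136/11) (5,36/11) (22/3,2)]
4. After y ≤ 16: [(10,2) (10,16) (55/7,16) (5,136/11) (5,36/11) (22/3,2)]
5. Canonical ring: [(5,36/11) (22/3,2) (10,2) (10,16) (55/7,16) (5,136/11)]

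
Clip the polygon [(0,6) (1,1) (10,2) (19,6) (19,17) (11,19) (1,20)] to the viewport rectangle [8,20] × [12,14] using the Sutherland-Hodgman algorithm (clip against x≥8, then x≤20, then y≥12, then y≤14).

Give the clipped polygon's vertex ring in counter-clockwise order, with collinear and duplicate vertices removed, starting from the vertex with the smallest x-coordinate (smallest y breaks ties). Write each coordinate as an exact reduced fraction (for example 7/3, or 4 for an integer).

1. After x ≥ 8: [(8,16/9) (10,2) (19,6) (19,17) (11,19) (8,193/10)]
2. After x ≤ 20: [(8,16/9) (10,2) (19,6) (19,17) (11,19) (8,193/10)]
3. After y ≥ 12: [(8,12) (19,12) (19,17) (11,19) (8,193/10)]
4. After y ≤ 14: [(8,14) (8,12) (19,12) (19,14)]
5. Canonical ring: [(8,12) (19,12) (19,14) (8,14)]

Clipped polygon: [(8,12) (19,12) (19,14) (8,14)]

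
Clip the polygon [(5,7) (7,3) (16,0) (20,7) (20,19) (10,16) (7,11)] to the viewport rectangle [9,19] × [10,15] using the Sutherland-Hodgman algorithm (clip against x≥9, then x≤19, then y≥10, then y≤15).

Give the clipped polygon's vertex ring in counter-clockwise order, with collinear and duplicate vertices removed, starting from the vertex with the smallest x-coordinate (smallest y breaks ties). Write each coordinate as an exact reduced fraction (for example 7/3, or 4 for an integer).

Clipped polygon: [(9,10) (19,10) (19,15) (47/5,15) (9,43/3)]

1. After x ≥ 9: [(9,7/3) (16,0) (20,7) (20,19) (10,16) (9,43/3)]
2. After x ≤ 19: [(9,7/3) (16,0) (19,21/4) (19,187/10) (10,16) (9,43/3)]
3. After y ≥ 10: [(9,10) (19,10) (19,187/10) (10,16) (9,43/3)]
4. After y ≤ 15: [(9,10) (19,10) (19,15) (47/5,15) (9,43/3)]
5. Canonical ring: [(9,10) (19,10) (19,15) (47/5,15) (9,43/3)]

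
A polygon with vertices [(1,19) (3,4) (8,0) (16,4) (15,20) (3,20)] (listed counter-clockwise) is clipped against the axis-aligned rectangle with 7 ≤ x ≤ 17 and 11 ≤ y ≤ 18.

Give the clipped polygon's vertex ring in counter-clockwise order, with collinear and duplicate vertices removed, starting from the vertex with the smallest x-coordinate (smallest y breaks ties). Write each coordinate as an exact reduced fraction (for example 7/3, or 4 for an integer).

1. After x ≥ 7: [(7,4/5) (8,0) (16,4) (15,20) (7,20)]
2. After x ≤ 17: [(7,4/5) (8,0) (16,4) (15,20) (7,20)]
3. After y ≥ 11: [(7,11) (249/16,11) (15,20) (7,20)]
4. After y ≤ 18: [(7,18) (7,11) (249/16,11) (121/8,18)]
5. Canonical ring: [(7,11) (249/16,11) (121/8,18) (7,18)]

Clipped polygon: [(7,11) (249/16,11) (121/8,18) (7,18)]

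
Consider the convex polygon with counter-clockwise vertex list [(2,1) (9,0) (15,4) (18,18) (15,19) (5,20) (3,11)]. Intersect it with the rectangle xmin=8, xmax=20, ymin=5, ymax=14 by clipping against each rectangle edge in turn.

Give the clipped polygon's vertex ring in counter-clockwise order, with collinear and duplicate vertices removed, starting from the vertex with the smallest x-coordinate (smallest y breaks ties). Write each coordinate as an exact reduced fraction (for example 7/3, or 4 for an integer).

Clipped polygon: [(8,5) (213/14,5) (120/7,14) (8,14)]

1. After x ≥ 8: [(8,1/7) (9,0) (15,4) (18,18) (15,19) (8,197/10)]
2. After x ≤ 20: [(8,1/7) (9,0) (15,4) (18,18) (15,19) (8,197/10)]
3. After y ≥ 5: [(8,5) (213/14,5) (18,18) (15,19) (8,197/10)]
4. After y ≤ 14: [(8,14) (8,5) (213/14,5) (120/7,14)]
5. Canonical ring: [(8,5) (213/14,5) (120/7,14) (8,14)]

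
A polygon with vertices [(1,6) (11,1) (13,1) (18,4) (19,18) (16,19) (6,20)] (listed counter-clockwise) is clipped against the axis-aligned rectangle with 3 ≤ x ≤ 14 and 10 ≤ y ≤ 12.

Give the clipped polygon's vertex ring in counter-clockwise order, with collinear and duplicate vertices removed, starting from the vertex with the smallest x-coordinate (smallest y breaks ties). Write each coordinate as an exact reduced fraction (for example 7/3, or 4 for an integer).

1. After x ≥ 3: [(3,58/5) (3,5) (11,1) (13,1) (18,4) (19,18) (16,19) (6,20)]
2. After x ≤ 14: [(3,58/5) (3,5) (11,1) (13,1) (14,8/5) (14,96/5) (6,20)]
3. After y ≥ 10: [(3,58/5) (3,10) (14,10) (14,96/5) (6,20)]
4. After y ≤ 12: [(22/7,12) (3,58/5) (3,10) (14,10) (14,12)]
5. Canonical ring: [(3,10) (14,10) (14,12) (22/7,12) (3,58/5)]

Clipped polygon: [(3,10) (14,10) (14,12) (22/7,12) (3,58/5)]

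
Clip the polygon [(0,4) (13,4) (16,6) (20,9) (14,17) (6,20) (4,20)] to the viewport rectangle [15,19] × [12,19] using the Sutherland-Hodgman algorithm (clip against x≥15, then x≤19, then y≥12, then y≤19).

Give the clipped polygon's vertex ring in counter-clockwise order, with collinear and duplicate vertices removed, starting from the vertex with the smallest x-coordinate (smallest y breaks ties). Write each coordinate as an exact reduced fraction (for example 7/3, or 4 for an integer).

Clipped polygon: [(15,12) (71/4,12) (15,47/3)]

1. After x ≥ 15: [(15,16/3) (16,6) (20,9) (15,47/3)]
2. After x ≤ 19: [(15,16/3) (16,6) (19,33/4) (19,31/3) (15,47/3)]
3. After y ≥ 12: [(15,12) (71/4,12) (15,47/3)]
4. After y ≤ 19: [(15,12) (71/4,12) (15,47/3)]
5. Canonical ring: [(15,12) (71/4,12) (15,47/3)]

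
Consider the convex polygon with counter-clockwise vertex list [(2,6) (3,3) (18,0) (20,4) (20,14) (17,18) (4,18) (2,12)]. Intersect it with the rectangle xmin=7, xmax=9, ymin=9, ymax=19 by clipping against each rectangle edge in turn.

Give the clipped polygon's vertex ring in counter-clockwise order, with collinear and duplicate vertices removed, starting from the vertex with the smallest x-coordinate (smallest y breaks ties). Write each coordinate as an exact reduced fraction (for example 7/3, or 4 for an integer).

1. After x ≥ 7: [(7,11/5) (18,0) (20,4) (20,14) (17,18) (7,18)]
2. After x ≤ 9: [(7,11/5) (9,9/5) (9,18) (7,18)]
3. After y ≥ 9: [(7,9) (9,9) (9,18) (7,18)]
4. After y ≤ 19: [(7,9) (9,9) (9,18) (7,18)]
5. Canonical ring: [(7,9) (9,9) (9,18) (7,18)]

Clipped polygon: [(7,9) (9,9) (9,18) (7,18)]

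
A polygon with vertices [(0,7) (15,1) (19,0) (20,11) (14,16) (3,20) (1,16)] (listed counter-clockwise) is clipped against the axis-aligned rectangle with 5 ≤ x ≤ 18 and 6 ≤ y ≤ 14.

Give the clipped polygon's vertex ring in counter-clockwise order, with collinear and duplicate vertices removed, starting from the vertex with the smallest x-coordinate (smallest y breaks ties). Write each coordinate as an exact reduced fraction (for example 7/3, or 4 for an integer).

1. After x ≥ 5: [(5,5) (15,1) (19,0) (20,11) (14,16) (5,212/11)]
2. After x ≤ 18: [(5,5) (15,1) (18,1/4) (18,38/3) (14,16) (5,212/11)]
3. After y ≥ 6: [(5,6) (18,6) (18,38/3) (14,16) (5,212/11)]
4. After y ≤ 14: [(5,14) (5,6) (18,6) (18,38/3) (82/5,14)]
5. Canonical ring: [(5,6) (18,6) (18,38/3) (82/5,14) (5,14)]

Clipped polygon: [(5,6) (18,6) (18,38/3) (82/5,14) (5,14)]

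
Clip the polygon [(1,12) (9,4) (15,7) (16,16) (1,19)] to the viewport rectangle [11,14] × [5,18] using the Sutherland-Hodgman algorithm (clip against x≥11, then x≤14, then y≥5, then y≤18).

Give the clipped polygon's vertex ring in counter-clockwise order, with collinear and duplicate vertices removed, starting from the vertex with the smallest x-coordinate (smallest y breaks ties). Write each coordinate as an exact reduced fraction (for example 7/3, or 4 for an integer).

Clipped polygon: [(11,5) (14,13/2) (14,82/5) (11,17)]

1. After x ≥ 11: [(11,5) (15,7) (16,16) (11,17)]
2. After x ≤ 14: [(11,5) (14,13/2) (14,82/5) (11,17)]
3. After y ≥ 5: [(11,5) (14,13/2) (14,82/5) (11,17)]
4. After y ≤ 18: [(11,5) (14,13/2) (14,82/5) (11,17)]
5. Canonical ring: [(11,5) (14,13/2) (14,82/5) (11,17)]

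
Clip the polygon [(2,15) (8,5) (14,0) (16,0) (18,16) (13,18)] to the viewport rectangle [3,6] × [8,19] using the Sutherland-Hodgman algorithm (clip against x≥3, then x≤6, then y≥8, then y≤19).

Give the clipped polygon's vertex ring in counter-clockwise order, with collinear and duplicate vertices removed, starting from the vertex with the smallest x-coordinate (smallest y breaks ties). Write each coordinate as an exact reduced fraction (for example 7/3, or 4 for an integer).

Clipped polygon: [(3,40/3) (6,25/3) (6,177/11) (3,168/11)]

1. After x ≥ 3: [(3,168/11) (3,40/3) (8,5) (14,0) (16,0) (18,16) (13,18)]
2. After x ≤ 6: [(6,177/11) (3,168/11) (3,40/3) (6,25/3)]
3. After y ≥ 8: [(6,177/11) (3,168/11) (3,40/3) (6,25/3)]
4. After y ≤ 19: [(6,177/11) (3,168/11) (3,40/3) (6,25/3)]
5. Canonical ring: [(3,40/3) (6,25/3) (6,177/11) (3,168/11)]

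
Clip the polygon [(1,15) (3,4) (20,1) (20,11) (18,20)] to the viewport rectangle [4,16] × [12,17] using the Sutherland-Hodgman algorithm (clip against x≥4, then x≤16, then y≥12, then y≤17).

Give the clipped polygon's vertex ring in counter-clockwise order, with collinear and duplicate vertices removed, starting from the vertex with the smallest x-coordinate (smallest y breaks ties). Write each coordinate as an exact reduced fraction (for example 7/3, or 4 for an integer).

Clipped polygon: [(4,12) (16,12) (16,17) (39/5,17) (4,270/17)]

1. After x ≥ 4: [(4,270/17) (4,65/17) (20,1) (20,11) (18,20)]
2. After x ≤ 16: [(16,330/17) (4,270/17) (4,65/17) (16,29/17)]
3. After y ≥ 12: [(16,12) (16,330/17) (4,270/17) (4,12)]
4. After y ≤ 17: [(16,12) (16,17) (39/5,17) (4,270/17) (4,12)]
5. Canonical ring: [(4,12) (16,12) (16,17) (39/5,17) (4,270/17)]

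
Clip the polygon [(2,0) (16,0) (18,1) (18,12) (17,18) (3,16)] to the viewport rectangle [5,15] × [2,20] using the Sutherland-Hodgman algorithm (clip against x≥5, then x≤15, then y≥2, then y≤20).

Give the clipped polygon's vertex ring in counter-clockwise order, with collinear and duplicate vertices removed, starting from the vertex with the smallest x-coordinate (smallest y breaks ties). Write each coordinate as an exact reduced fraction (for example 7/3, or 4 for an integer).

1. After x ≥ 5: [(5,0) (16,0) (18,1) (18,12) (17,18) (5,114/7)]
2. After x ≤ 15: [(5,0) (15,0) (15,124/7) (5,114/7)]
3. After y ≥ 2: [(5,2) (15,2) (15,124/7) (5,114/7)]
4. After y ≤ 20: [(5,2) (15,2) (15,124/7) (5,114/7)]
5. Canonical ring: [(5,2) (15,2) (15,124/7) (5,114/7)]

Clipped polygon: [(5,2) (15,2) (15,124/7) (5,114/7)]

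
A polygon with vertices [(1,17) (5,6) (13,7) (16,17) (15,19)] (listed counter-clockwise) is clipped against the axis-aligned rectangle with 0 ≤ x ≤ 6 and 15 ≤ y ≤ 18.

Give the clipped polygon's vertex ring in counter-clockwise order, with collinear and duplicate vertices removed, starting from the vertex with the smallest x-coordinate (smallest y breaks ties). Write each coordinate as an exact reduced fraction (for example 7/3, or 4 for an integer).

1. After x ≥ 0: [(1,17) (5,6) (13,7) (16,17) (15,19)]
2. After x ≤ 6: [(6,124/7) (1,17) (5,6) (6,49/8)]
3. After y ≥ 15: [(6,15) (6,124/7) (1,17) (19/11,15)]
4. After y ≤ 18: [(6,15) (6,124/7) (1,17) (19/11,15)]
5. Canonical ring: [(1,17) (19/11,15) (6,15) (6,124/7)]

Clipped polygon: [(1,17) (19/11,15) (6,15) (6,124/7)]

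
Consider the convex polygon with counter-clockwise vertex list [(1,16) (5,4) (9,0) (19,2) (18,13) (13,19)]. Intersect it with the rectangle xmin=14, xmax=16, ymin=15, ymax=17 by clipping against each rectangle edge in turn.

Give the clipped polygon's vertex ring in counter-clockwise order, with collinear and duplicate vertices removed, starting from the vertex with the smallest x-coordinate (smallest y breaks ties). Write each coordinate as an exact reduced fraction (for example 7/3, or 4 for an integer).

Clipped polygon: [(14,15) (16,15) (16,77/5) (44/3,17) (14,17)]

1. After x ≥ 14: [(14,1) (19,2) (18,13) (14,89/5)]
2. After x ≤ 16: [(14,1) (16,7/5) (16,77/5) (14,89/5)]
3. After y ≥ 15: [(14,15) (16,15) (16,77/5) (14,89/5)]
4. After y ≤ 17: [(14,17) (14,15) (16,15) (16,77/5) (44/3,17)]
5. Canonical ring: [(14,15) (16,15) (16,77/5) (44/3,17) (14,17)]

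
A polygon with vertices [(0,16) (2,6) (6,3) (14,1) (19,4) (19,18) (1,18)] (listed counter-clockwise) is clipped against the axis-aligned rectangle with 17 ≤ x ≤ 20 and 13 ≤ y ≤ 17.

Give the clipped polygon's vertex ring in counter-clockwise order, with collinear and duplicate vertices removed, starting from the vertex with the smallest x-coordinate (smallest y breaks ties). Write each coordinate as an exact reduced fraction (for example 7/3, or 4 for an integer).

Clipped polygon: [(17,13) (19,13) (19,17) (17,17)]

1. After x ≥ 17: [(17,14/5) (19,4) (19,18) (17,18)]
2. After x ≤ 20: [(17,14/5) (19,4) (19,18) (17,18)]
3. After y ≥ 13: [(17,13) (19,13) (19,18) (17,18)]
4. After y ≤ 17: [(17,17) (17,13) (19,13) (19,17)]
5. Canonical ring: [(17,13) (19,13) (19,17) (17,17)]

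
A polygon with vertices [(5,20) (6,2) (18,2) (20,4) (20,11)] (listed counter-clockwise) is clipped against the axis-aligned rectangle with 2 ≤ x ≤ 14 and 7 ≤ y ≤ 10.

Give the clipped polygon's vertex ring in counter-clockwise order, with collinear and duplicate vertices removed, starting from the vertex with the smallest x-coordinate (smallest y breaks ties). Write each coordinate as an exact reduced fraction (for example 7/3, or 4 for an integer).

1. After x ≥ 2: [(5,20) (6,2) (18,2) (20,4) (20,11)]
2. After x ≤ 14: [(14,73/5) (5,20) (6,2) (14,2)]
3. After y ≥ 7: [(14,7) (14,73/5) (5,20) (103/18,7)]
4. After y ≤ 10: [(14,7) (14,10) (50/9,10) (103/18,7)]
5. Canonical ring: [(50/9,10) (103/18,7) (14,7) (14,10)]

Clipped polygon: [(50/9,10) (103/18,7) (14,7) (14,10)]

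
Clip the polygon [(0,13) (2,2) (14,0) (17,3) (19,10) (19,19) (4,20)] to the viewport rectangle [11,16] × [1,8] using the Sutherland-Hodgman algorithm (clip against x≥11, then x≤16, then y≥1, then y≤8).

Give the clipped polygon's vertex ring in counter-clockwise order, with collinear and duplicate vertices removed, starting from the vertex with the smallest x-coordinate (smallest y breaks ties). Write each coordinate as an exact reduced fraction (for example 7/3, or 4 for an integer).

Clipped polygon: [(11,1) (15,1) (16,2) (16,8) (11,8)]

1. After x ≥ 11: [(11,1/2) (14,0) (17,3) (19,10) (19,19) (11,293/15)]
2. After x ≤ 16: [(11,1/2) (14,0) (16,2) (16,96/5) (11,293/15)]
3. After y ≥ 1: [(11,1) (15,1) (16,2) (16,96/5) (11,293/15)]
4. After y ≤ 8: [(11,8) (11,1) (15,1) (16,2) (16,8)]
5. Canonical ring: [(11,1) (15,1) (16,2) (16,8) (11,8)]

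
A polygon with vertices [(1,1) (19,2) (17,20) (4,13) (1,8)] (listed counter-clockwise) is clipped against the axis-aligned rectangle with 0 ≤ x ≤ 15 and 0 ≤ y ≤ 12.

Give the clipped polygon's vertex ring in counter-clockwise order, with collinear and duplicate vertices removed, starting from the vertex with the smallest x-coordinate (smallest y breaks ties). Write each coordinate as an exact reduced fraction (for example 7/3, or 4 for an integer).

1. After x ≥ 0: [(1,1) (19,2) (17,20) (4,13) (1,8)]
2. After x ≤ 15: [(1,1) (15,16/9) (15,246/13) (4,13) (1,8)]
3. After y ≥ 0: [(1,1) (15,16/9) (15,246/13) (4,13) (1,8)]
4. After y ≤ 12: [(1,1) (15,16/9) (15,12) (17/5,12) (1,8)]
5. Canonical ring: [(1,1) (15,16/9) (15,12) (17/5,12) (1,8)]

Clipped polygon: [(1,1) (15,16/9) (15,12) (17/5,12) (1,8)]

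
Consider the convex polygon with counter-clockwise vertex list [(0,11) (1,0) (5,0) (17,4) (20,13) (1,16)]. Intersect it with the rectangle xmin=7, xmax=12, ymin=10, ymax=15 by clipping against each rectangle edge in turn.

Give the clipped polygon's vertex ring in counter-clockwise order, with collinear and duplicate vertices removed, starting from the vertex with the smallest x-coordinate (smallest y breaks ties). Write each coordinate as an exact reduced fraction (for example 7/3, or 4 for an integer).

Clipped polygon: [(7,10) (12,10) (12,271/19) (22/3,15) (7,15)]

1. After x ≥ 7: [(7,2/3) (17,4) (20,13) (7,286/19)]
2. After x ≤ 12: [(7,2/3) (12,7/3) (12,271/19) (7,286/19)]
3. After y ≥ 10: [(7,10) (12,10) (12,271/19) (7,286/19)]
4. After y ≤ 15: [(7,15) (7,10) (12,10) (12,271/19) (22/3,15)]
5. Canonical ring: [(7,10) (12,10) (12,271/19) (22/3,15) (7,15)]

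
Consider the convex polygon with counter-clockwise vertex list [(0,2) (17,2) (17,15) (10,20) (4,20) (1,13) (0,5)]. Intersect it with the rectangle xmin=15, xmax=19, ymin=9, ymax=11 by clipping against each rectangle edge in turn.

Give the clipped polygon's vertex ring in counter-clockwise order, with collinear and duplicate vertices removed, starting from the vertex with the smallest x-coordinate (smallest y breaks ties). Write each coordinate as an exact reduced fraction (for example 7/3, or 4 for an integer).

1. After x ≥ 15: [(15,2) (17,2) (17,15) (15,115/7)]
2. After x ≤ 19: [(15,2) (17,2) (17,15) (15,115/7)]
3. After y ≥ 9: [(15,9) (17,9) (17,15) (15,115/7)]
4. After y ≤ 11: [(15,11) (15,9) (17,9) (17,11)]
5. Canonical ring: [(15,9) (17,9) (17,11) (15,11)]

Clipped polygon: [(15,9) (17,9) (17,11) (15,11)]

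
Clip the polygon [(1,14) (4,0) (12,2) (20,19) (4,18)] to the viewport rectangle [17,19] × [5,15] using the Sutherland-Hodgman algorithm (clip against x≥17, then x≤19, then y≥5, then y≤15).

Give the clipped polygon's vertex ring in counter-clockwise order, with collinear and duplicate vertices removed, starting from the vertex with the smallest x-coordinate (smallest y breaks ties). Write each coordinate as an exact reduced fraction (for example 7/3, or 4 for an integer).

Clipped polygon: [(17,101/8) (308/17,15) (17,15)]

1. After x ≥ 17: [(17,101/8) (20,19) (17,301/16)]
2. After x ≤ 19: [(17,101/8) (19,135/8) (19,303/16) (17,301/16)]
3. After y ≥ 5: [(17,101/8) (19,135/8) (19,303/16) (17,301/16)]
4. After y ≤ 15: [(17,15) (17,101/8) (308/17,15)]
5. Canonical ring: [(17,101/8) (308/17,15) (17,15)]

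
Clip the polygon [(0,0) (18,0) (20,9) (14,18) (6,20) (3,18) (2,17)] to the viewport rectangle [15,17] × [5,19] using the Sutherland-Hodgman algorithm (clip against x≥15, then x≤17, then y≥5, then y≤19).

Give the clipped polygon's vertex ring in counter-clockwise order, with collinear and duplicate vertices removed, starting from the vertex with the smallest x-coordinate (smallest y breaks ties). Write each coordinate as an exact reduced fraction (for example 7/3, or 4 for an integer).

Clipped polygon: [(15,5) (17,5) (17,27/2) (15,33/2)]

1. After x ≥ 15: [(15,0) (18,0) (20,9) (15,33/2)]
2. After x ≤ 17: [(15,0) (17,0) (17,27/2) (15,33/2)]
3. After y ≥ 5: [(15,5) (17,5) (17,27/2) (15,33/2)]
4. After y ≤ 19: [(15,5) (17,5) (17,27/2) (15,33/2)]
5. Canonical ring: [(15,5) (17,5) (17,27/2) (15,33/2)]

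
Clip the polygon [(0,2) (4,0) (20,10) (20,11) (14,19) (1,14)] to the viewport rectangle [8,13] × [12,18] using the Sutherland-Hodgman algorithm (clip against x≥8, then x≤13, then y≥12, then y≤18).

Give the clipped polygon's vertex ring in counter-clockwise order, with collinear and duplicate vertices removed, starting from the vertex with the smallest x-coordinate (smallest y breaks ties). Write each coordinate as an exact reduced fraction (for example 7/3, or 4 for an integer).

1. After x ≥ 8: [(8,5/2) (20,10) (20,11) (14,19) (8,217/13)]
2. After x ≤ 13: [(8,5/2) (13,45/8) (13,242/13) (8,217/13)]
3. After y ≥ 12: [(8,12) (13,12) (13,242/13) (8,217/13)]
4. After y ≤ 18: [(8,12) (13,12) (13,18) (57/5,18) (8,217/13)]
5. Canonical ring: [(8,12) (13,12) (13,18) (57/5,18) (8,217/13)]

Clipped polygon: [(8,12) (13,12) (13,18) (57/5,18) (8,217/13)]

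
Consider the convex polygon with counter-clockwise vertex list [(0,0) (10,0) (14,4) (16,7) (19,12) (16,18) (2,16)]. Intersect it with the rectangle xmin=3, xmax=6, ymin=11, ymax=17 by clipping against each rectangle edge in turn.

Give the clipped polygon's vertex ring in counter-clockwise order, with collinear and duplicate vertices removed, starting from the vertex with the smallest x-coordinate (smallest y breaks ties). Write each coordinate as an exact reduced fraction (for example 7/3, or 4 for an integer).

Clipped polygon: [(3,11) (6,11) (6,116/7) (3,113/7)]

1. After x ≥ 3: [(3,0) (10,0) (14,4) (16,7) (19,12) (16,18) (3,113/7)]
2. After x ≤ 6: [(3,0) (6,0) (6,116/7) (3,113/7)]
3. After y ≥ 11: [(3,11) (6,11) (6,116/7) (3,113/7)]
4. After y ≤ 17: [(3,11) (6,11) (6,116/7) (3,113/7)]
5. Canonical ring: [(3,11) (6,11) (6,116/7) (3,113/7)]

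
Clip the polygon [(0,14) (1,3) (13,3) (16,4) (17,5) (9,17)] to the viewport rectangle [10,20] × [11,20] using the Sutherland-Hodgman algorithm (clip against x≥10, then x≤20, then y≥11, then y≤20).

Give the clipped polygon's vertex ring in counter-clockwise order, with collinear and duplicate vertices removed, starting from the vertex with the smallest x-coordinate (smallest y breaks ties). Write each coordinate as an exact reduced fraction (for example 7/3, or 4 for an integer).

1. After x ≥ 10: [(10,3) (13,3) (16,4) (17,5) (10,31/2)]
2. After x ≤ 20: [(10,3) (13,3) (16,4) (17,5) (10,31/2)]
3. After y ≥ 11: [(10,11) (13,11) (10,31/2)]
4. After y ≤ 20: [(10,11) (13,11) (10,31/2)]
5. Canonical ring: [(10,11) (13,11) (10,31/2)]

Clipped polygon: [(10,11) (13,11) (10,31/2)]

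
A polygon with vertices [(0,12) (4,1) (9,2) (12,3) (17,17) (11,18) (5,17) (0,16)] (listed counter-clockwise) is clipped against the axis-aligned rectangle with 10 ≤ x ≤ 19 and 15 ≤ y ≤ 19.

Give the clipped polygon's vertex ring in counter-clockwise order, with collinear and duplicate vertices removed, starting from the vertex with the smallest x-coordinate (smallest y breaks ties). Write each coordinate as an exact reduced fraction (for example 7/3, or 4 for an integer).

Clipped polygon: [(10,15) (114/7,15) (17,17) (11,18) (10,107/6)]

1. After x ≥ 10: [(10,7/3) (12,3) (17,17) (11,18) (10,107/6)]
2. After x ≤ 19: [(10,7/3) (12,3) (17,17) (11,18) (10,107/6)]
3. After y ≥ 15: [(10,15) (114/7,15) (17,17) (11,18) (10,107/6)]
4. After y ≤ 19: [(10,15) (114/7,15) (17,17) (11,18) (10,107/6)]
5. Canonical ring: [(10,15) (114/7,15) (17,17) (11,18) (10,107/6)]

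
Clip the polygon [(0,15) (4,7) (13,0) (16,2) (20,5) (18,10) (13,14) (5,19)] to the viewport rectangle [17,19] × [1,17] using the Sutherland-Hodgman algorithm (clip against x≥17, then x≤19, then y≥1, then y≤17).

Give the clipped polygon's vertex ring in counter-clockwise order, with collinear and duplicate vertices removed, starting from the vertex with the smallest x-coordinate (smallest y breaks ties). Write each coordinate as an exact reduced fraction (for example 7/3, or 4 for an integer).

Clipped polygon: [(17,11/4) (19,17/4) (19,15/2) (18,10) (17,54/5)]

1. After x ≥ 17: [(17,11/4) (20,5) (18,10) (17,54/5)]
2. After x ≤ 19: [(17,11/4) (19,17/4) (19,15/2) (18,10) (17,54/5)]
3. After y ≥ 1: [(17,11/4) (19,17/4) (19,15/2) (18,10) (17,54/5)]
4. After y ≤ 17: [(17,11/4) (19,17/4) (19,15/2) (18,10) (17,54/5)]
5. Canonical ring: [(17,11/4) (19,17/4) (19,15/2) (18,10) (17,54/5)]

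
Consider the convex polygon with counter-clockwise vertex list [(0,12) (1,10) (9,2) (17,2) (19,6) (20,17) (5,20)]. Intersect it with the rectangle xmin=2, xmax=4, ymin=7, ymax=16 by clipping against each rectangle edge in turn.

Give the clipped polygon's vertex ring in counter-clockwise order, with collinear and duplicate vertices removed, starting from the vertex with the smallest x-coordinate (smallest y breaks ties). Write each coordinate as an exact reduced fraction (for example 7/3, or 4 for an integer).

1. After x ≥ 2: [(2,76/5) (2,9) (9,2) (17,2) (19,6) (20,17) (5,20)]
2. After x ≤ 4: [(4,92/5) (2,76/5) (2,9) (4,7)]
3. After y ≥ 7: [(4,92/5) (2,76/5) (2,9) (4,7)]
4. After y ≤ 16: [(4,16) (5/2,16) (2,76/5) (2,9) (4,7)]
5. Canonical ring: [(2,9) (4,7) (4,16) (5/2,16) (2,76/5)]

Clipped polygon: [(2,9) (4,7) (4,16) (5/2,16) (2,76/5)]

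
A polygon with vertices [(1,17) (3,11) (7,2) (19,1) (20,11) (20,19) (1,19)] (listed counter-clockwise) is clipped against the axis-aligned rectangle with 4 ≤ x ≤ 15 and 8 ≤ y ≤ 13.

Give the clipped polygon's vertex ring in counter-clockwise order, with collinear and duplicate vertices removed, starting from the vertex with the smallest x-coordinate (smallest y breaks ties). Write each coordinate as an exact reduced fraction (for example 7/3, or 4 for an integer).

Clipped polygon: [(4,35/4) (13/3,8) (15,8) (15,13) (4,13)]

1. After x ≥ 4: [(4,35/4) (7,2) (19,1) (20,11) (20,19) (4,19)]
2. After x ≤ 15: [(4,35/4) (7,2) (15,4/3) (15,19) (4,19)]
3. After y ≥ 8: [(4,35/4) (13/3,8) (15,8) (15,19) (4,19)]
4. After y ≤ 13: [(4,13) (4,35/4) (13/3,8) (15,8) (15,13)]
5. Canonical ring: [(4,35/4) (13/3,8) (15,8) (15,13) (4,13)]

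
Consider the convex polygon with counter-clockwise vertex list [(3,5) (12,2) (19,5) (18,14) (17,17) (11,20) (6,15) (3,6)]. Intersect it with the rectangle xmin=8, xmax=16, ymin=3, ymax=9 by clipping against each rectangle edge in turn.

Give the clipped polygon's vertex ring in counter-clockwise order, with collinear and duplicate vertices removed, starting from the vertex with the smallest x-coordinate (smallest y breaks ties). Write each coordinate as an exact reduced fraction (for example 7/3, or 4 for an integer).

Clipped polygon: [(8,10/3) (9,3) (43/3,3) (16,26/7) (16,9) (8,9)]

1. After x ≥ 8: [(8,10/3) (12,2) (19,5) (18,14) (17,17) (11,20) (8,17)]
2. After x ≤ 16: [(8,10/3) (12,2) (16,26/7) (16,35/2) (11,20) (8,17)]
3. After y ≥ 3: [(8,10/3) (9,3) (43/3,3) (16,26/7) (16,35/2) (11,20) (8,17)]
4. After y ≤ 9: [(8,9) (8,10/3) (9,3) (43/3,3) (16,26/7) (16,9)]
5. Canonical ring: [(8,10/3) (9,3) (43/3,3) (16,26/7) (16,9) (8,9)]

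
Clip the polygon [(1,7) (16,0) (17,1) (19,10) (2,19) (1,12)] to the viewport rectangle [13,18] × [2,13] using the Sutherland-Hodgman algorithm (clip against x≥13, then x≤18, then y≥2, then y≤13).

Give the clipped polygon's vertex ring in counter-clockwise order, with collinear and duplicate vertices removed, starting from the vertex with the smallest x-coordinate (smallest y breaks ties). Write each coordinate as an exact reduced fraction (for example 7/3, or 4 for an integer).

Clipped polygon: [(13,2) (155/9,2) (18,11/2) (18,179/17) (40/3,13) (13,13)]

1. After x ≥ 13: [(13,7/5) (16,0) (17,1) (19,10) (13,224/17)]
2. After x ≤ 18: [(13,7/5) (16,0) (17,1) (18,11/2) (18,179/17) (13,224/17)]
3. After y ≥ 2: [(13,2) (155/9,2) (18,11/2) (18,179/17) (13,224/17)]
4. After y ≤ 13: [(13,13) (13,2) (155/9,2) (18,11/2) (18,179/17) (40/3,13)]
5. Canonical ring: [(13,2) (155/9,2) (18,11/2) (18,179/17) (40/3,13) (13,13)]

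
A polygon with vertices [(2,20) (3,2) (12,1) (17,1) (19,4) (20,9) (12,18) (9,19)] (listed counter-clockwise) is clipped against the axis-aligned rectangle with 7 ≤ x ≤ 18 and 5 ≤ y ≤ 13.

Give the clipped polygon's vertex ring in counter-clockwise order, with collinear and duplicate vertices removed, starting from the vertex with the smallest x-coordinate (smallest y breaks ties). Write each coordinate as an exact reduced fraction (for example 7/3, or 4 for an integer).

Clipped polygon: [(7,5) (18,5) (18,45/4) (148/9,13) (7,13)]

1. After x ≥ 7: [(7,135/7) (7,14/9) (12,1) (17,1) (19,4) (20,9) (12,18) (9,19)]
2. After x ≤ 18: [(7,135/7) (7,14/9) (12,1) (17,1) (18,5/2) (18,45/4) (12,18) (9,19)]
3. After y ≥ 5: [(7,135/7) (7,5) (18,5) (18,45/4) (12,18) (9,19)]
4. After y ≤ 13: [(7,13) (7,5) (18,5) (18,45/4) (148/9,13)]
5. Canonical ring: [(7,5) (18,5) (18,45/4) (148/9,13) (7,13)]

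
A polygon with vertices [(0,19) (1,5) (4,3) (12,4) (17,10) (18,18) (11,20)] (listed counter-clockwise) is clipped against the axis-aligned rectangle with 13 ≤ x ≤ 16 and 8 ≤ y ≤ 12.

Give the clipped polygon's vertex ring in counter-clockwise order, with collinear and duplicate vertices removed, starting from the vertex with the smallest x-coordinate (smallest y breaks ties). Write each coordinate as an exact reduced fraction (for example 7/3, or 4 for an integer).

1. After x ≥ 13: [(13,26/5) (17,10) (18,18) (13,136/7)]
2. After x ≤ 16: [(13,26/5) (16,44/5) (16,130/7) (13,136/7)]
3. After y ≥ 8: [(13,8) (46/3,8) (16,44/5) (16,130/7) (13,136/7)]
4. After y ≤ 12: [(13,12) (13,8) (46/3,8) (16,44/5) (16,12)]
5. Canonical ring: [(13,8) (46/3,8) (16,44/5) (16,12) (13,12)]

Clipped polygon: [(13,8) (46/3,8) (16,44/5) (16,12) (13,12)]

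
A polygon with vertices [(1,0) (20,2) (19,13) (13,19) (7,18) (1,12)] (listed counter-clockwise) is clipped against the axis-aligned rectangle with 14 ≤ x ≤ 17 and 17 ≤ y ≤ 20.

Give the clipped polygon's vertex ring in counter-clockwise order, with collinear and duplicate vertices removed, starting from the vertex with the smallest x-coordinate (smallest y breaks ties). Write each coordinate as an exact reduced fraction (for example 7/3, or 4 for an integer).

1. After x ≥ 14: [(14,26/19) (20,2) (19,13) (14,18)]
2. After x ≤ 17: [(14,26/19) (17,32/19) (17,15) (14,18)]
3. After y ≥ 17: [(14,17) (15,17) (14,18)]
4. After y ≤ 20: [(14,17) (15,17) (14,18)]
5. Canonical ring: [(14,17) (15,17) (14,18)]

Clipped polygon: [(14,17) (15,17) (14,18)]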